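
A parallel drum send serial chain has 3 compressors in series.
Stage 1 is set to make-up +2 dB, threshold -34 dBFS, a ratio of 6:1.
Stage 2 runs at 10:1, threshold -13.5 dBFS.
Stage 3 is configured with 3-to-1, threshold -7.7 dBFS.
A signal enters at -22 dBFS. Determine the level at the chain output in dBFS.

-30 dBFS

Stage 1: -22 dBFS is 12 dB over -34 dBFS; at 6:1 that becomes 2 dB over, giving -32 dBFS; +2 dB make-up → -30 dBFS.
Stage 2: -30 dBFS ≤ -13.5 dBFS, so stage 2 doesn't engage; output -30 dBFS.
Stage 3: -30 dBFS is at or below the -7.7 dBFS threshold — no compression; output -30 dBFS.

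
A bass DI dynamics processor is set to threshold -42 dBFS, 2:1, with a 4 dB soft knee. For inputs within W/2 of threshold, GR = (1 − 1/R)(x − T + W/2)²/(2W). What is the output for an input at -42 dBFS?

x − T + W/2 = -42 − (-42) + 2 = 2.
GR = (1 − 1/2) × 2² / 8 = 0.5 × 4 / 8 = 0.25 dB.
Output = -42 − 0.25 = -42.25 dBFS.

-42.25 dBFS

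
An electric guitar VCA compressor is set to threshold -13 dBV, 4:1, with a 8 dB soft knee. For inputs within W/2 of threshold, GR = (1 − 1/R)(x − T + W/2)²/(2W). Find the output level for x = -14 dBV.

-14.421875 dBV

x − T + W/2 = -14 − (-13) + 4 = 3.
GR = (1 − 1/4) × 3² / 16 = 0.75 × 9 / 16 = 0.421875 dB.
Output = -14 − 0.421875 = -14.421875 dBV.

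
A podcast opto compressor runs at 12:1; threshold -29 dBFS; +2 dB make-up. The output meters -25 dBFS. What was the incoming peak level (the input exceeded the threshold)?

Stripping the +2 dB make-up gives -27 dBFS at the gain stage.
That's 2 dB above the -29 dBFS threshold.
Undo the ratio: input overshoot = 2 × 12 = 24 dB, giving input = -5 dBFS.

-5 dBFS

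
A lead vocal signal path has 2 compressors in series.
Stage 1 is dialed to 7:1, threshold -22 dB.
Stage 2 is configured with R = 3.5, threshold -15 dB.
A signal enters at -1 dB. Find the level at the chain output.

-19 dB

Stage 1: -1 dB is 21 dB over -22 dB; at 7:1 that becomes 3 dB over, giving -19 dB.
Stage 2: -19 dB ≤ -15 dB, so stage 2 doesn't engage; output -19 dB.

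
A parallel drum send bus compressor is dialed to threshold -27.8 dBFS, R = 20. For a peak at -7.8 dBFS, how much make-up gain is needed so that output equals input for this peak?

19 dB

Without make-up, output = threshold + overshoot/20 = -27.8 + 1 = -26.8 dBFS.
Gap to target: 19 dB.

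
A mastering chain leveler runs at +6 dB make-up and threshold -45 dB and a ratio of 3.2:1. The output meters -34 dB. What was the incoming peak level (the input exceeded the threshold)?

Stripping the +6 dB make-up gives -40 dB at the gain stage.
Post-compression overshoot = -40 − (-45) = 5 dB.
Input overshoot = R × output overshoot = 16 dB → input = -45 + 16 = -29 dB.

-29 dB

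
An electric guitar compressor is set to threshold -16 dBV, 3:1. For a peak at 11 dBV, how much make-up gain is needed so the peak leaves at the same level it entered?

18 dB

The peak compresses to -16 + 27/3 = -7 dBV.
To reach 11 dBV requires 11 − (-7) = 18 dB of make-up.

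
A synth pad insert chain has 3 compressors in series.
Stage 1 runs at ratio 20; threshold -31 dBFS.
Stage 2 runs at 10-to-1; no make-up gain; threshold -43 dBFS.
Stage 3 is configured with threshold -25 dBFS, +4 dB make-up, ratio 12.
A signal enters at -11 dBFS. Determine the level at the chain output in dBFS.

Stage 1: 20 dB above -31 dBFS, reduced 20:1 to 1 dB above → -30 dBFS.
Stage 2: -30 dBFS is 13 dB over -43 dBFS; at 10:1 that becomes 1.3 dB over, giving -41.7 dBFS.
Stage 3: -41.7 dBFS is at or below the -25 dBFS threshold — no compression; make-up brings it to -37.7 dBFS.

-37.7 dBFS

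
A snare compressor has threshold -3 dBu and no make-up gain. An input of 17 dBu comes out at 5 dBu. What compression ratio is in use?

Input overshoot = 17 − (-3) = 20 dB; output overshoot = 5 − (-3) = 8 dB.
Ratio = 20 / 8 = 2.5.

2.5:1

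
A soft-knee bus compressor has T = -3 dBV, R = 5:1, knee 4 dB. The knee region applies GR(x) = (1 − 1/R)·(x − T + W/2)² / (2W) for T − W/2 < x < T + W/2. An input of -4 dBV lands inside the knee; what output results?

-4.1 dBV

x − T + W/2 = -4 − (-3) + 2 = 1.
GR = (1 − 1/5) × 1² / 8 = 0.8 × 1 / 8 = 0.1 dB.
Output = -4 − 0.1 = -4.1 dBV.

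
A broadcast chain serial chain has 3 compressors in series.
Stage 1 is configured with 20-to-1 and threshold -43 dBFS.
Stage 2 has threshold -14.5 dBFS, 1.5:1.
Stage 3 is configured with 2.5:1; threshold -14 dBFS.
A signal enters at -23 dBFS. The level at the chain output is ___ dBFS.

Stage 1: 20 dB above -43 dBFS, reduced 20:1 to 1 dB above → -42 dBFS.
Stage 2: -42 dBFS ≤ -14.5 dBFS, so stage 2 doesn't engage; output -42 dBFS.
Stage 3: below threshold (-42 ≤ -14); passes unchanged; output -42 dBFS.

-42 dBFS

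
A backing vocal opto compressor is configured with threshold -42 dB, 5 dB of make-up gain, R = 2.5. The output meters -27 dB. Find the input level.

-17 dB

Remove make-up: -27 − 5 = -32 dB.
The compressed level sits -32 − (-42) = 10 dB over threshold.
Input overshoot = R × output overshoot = 25 dB → input = -42 + 25 = -17 dB.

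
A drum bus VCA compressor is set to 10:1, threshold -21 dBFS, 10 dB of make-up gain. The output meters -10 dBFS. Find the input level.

Remove make-up: -10 − 10 = -20 dBFS.
That's 1 dB above the -21 dBFS threshold.
Undo the ratio: input overshoot = 1 × 10 = 10 dB, giving input = -11 dBFS.

-11 dBFS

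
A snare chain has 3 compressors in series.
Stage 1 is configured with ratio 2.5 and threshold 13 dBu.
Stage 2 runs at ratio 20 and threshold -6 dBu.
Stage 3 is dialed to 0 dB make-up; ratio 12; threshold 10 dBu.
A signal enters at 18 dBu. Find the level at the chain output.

Stage 1: 18 dBu is 5 dB over 13 dBu; at 2.5:1 that becomes 2 dB over, giving 15 dBu.
Stage 2: overshoot 21 dB → 21/20 = 1.05 dB → -4.95 dBu.
Stage 3: below threshold (-4.95 ≤ 10); passes unchanged; output -4.95 dBu.

-4.95 dBu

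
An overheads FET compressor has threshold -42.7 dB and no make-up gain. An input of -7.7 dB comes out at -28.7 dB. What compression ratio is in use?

2.5:1

Input overshoot = -7.7 − (-42.7) = 35 dB; output overshoot = -28.7 − (-42.7) = 14 dB.
Ratio = 35 / 14 = 2.5.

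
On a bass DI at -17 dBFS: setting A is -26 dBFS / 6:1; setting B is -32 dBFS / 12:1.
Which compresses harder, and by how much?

A: 9 dB over, compressed to 1.5 dB over, so 7.5 dB of GR.
B: 15 dB over, compressed to 1.25 dB over, so 13.75 dB of GR.
B applies 6.25 dB more gain reduction.

B, by 6.25 dB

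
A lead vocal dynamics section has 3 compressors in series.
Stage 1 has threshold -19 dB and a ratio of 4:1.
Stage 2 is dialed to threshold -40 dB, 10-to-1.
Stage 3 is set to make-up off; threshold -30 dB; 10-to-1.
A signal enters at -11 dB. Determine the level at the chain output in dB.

Stage 1: overshoot 8 dB → 8/4 = 2 dB → -17 dB.
Stage 2: overshoot 23 dB → 23/10 = 2.3 dB → -37.7 dB.
Stage 3: -37.7 dB ≤ -30 dB, so stage 3 doesn't engage; output -37.7 dB.

-37.7 dB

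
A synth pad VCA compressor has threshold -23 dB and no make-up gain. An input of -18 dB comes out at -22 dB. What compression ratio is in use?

5:1

Input overshoot = -18 − (-23) = 5 dB; output overshoot = -22 − (-23) = 1 dB.
Ratio = 5 / 1 = 5.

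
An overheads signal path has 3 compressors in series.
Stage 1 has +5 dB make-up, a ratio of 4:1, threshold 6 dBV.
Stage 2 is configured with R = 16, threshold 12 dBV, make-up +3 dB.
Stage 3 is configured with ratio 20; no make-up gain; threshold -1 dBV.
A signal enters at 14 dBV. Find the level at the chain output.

Stage 1: overshoot 8 dB → 8/4 = 2 dB → 8 dBV; +5 dB make-up → 13 dBV.
Stage 2: overshoot 1 dB → 1/16 = 0.0625 dB → 12.0625 dBV; +3 dB make-up → 15.0625 dBV.
Stage 3: 16.0625 dB above -1 dBV, reduced 20:1 to 0.803125 dB above → -0.196875 dBV.

-0.196875 dBV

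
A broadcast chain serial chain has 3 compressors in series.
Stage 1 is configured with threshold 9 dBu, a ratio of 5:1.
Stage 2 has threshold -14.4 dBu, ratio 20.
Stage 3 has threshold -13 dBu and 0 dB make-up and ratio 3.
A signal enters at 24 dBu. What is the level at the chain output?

Stage 1: overshoot 15 dB → 15/5 = 3 dB → 12 dBu.
Stage 2: overshoot 26.4 dB → 26.4/20 = 1.32 dB → -13.08 dBu.
Stage 3: -13.08 dBu is at or below the -13 dBu threshold — no compression; output -13.08 dBu.

-13.08 dBu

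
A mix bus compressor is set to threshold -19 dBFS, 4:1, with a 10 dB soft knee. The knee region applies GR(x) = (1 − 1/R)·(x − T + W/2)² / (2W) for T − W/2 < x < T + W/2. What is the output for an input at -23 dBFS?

x − T + W/2 = -23 − (-19) + 5 = 1.
GR = (1 − 1/4) × 1² / 20 = 0.75 × 1 / 20 = 0.0375 dB.
Output = -23 − 0.0375 = -23.0375 dBFS.

-23.0375 dBFS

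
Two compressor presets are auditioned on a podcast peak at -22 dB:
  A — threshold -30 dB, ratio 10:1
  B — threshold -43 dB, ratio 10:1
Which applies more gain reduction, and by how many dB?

A: overshoot 8 dB → output overshoot 0.8 dB → GR 7.2 dB.
B: overshoot 21 dB → output overshoot 2.1 dB → GR 18.9 dB.
B reduces 11.7 dB more.

B, by 11.7 dB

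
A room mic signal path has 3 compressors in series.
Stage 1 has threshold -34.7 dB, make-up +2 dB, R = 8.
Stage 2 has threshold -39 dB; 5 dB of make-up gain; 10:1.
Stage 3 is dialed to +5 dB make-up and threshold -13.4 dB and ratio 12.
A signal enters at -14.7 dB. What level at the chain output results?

Stage 1: 20 dB above -34.7 dB, reduced 8:1 to 2.5 dB above → -32.2 dB; +2 dB make-up → -30.2 dB.
Stage 2: -30.2 dB is 8.8 dB over -39 dB; at 10:1 that becomes 0.88 dB over, giving -38.12 dB; +5 dB make-up → -33.12 dB.
Stage 3: -33.12 dB ≤ -13.4 dB, so stage 3 doesn't engage; make-up brings it to -28.12 dB.

-28.12 dB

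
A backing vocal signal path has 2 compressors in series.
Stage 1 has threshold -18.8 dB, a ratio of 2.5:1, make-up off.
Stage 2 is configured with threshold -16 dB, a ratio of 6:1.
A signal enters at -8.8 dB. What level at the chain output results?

-15.8 dB

Stage 1: -8.8 dB is 10 dB over -18.8 dB; at 2.5:1 that becomes 4 dB over, giving -14.8 dB.
Stage 2: -14.8 dB is 1.2 dB over -16 dB; at 6:1 that becomes 0.2 dB over, giving -15.8 dB.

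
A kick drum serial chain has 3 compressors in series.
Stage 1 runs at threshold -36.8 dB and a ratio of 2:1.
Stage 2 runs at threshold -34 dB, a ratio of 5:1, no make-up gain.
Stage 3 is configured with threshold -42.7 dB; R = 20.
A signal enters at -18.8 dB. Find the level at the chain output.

-42.203 dB

Stage 1: -18.8 dB is 18 dB over -36.8 dB; at 2:1 that becomes 9 dB over, giving -27.8 dB.
Stage 2: overshoot 6.2 dB → 6.2/5 = 1.24 dB → -32.76 dB.
Stage 3: overshoot 9.94 dB → 9.94/20 = 0.497 dB → -42.203 dB.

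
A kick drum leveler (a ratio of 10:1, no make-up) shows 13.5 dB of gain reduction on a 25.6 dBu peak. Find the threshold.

Let T be the threshold. Output overshoot = (input overshoot)/R, so 12.1 − T = (25.6 − T)/10.
10·(12.1 − T) = 25.6 − T → 9·T = 121 − 25.6 = 95.4.
T = 95.4/9 = 10.6 dBu.

10.6 dBu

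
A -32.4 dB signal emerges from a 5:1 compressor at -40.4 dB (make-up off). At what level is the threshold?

Gain reduction = -32.4 − (-40.4) = 8 dB; output overshoot = GR / (R − 1) = 8 / 4 = 2 dB.
Threshold = output − output overshoot = -40.4 − 2 = -42.4 dB.

-42.4 dB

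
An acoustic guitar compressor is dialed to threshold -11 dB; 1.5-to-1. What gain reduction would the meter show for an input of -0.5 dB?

The signal is 10.5 dB above threshold.
At 1.5:1, output sits 10.5/1.5 = 7 dB above threshold.
GR = overshoot in − overshoot out = 10.5 − 7 = 3.5 dB.

3.5 dB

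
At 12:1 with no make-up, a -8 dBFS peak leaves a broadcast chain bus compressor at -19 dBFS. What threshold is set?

Gain reduction = -8 − (-19) = 11 dB; output overshoot = GR / (R − 1) = 11 / 11 = 1 dB.
Threshold = output − output overshoot = -19 − 1 = -20 dBFS.

-20 dBFS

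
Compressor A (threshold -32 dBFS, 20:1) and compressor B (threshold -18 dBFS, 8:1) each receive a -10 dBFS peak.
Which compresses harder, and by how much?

A, by 13.9 dB

A: 22 dB over, compressed to 1.1 dB over, so 20.9 dB of GR.
B: 8 dB over, compressed to 1 dB over, so 7 dB of GR.
A applies 13.9 dB more gain reduction.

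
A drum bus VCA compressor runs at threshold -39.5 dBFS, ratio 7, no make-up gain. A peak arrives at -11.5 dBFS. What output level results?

-35.5 dBFS

The input is 28 dB above the -39.5 dBFS threshold.
7:1 compression reduces that to 28/7 = 4 dB over.
That puts the output at -35.5 dBFS.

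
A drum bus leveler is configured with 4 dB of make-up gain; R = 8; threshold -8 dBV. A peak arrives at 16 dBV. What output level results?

Overshoot: 16 − (-8) = 24 dB.
The 24 dB excess becomes 3 dB after 8:1 reduction.
Output = -8 + 3 = -5 dBV; make-up adds 4 dB, giving -1 dBV.

-1 dBV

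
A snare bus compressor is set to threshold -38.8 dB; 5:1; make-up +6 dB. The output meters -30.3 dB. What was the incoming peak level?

-26.3 dB

Stripping the +6 dB make-up gives -36.3 dB at the gain stage.
The compressed level sits -36.3 − (-38.8) = 2.5 dB over threshold.
Before 5:1 compression the overshoot was 2.5 × 5 = 12.5 dB, so input = -38.8 + 12.5 = -26.3 dB.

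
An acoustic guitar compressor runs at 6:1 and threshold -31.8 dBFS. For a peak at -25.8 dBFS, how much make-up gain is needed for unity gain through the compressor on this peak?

The peak compresses to -31.8 + 6/6 = -30.8 dBFS.
To reach -25.8 dBFS requires -25.8 − (-30.8) = 5 dB of make-up.

5 dB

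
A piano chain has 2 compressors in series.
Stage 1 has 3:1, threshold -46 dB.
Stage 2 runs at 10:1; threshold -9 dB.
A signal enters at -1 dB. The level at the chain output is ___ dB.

Stage 1: 45 dB above -46 dB, reduced 3:1 to 15 dB above → -31 dB.
Stage 2: -31 dB ≤ -9 dB, so stage 2 doesn't engage; output -31 dB.

-31 dB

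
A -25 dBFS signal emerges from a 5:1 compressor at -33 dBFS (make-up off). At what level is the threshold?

Gain reduction = -25 − (-33) = 8 dB; output overshoot = GR / (R − 1) = 8 / 4 = 2 dB.
Threshold = output − output overshoot = -33 − 2 = -35 dBFS.

-35 dBFS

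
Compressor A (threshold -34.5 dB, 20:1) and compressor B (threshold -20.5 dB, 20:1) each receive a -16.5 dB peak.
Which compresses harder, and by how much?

A, by 13.3 dB

A: overshoot 18 dB → output overshoot 0.9 dB → GR 17.1 dB.
B: overshoot 4 dB → output overshoot 0.2 dB → GR 3.8 dB.
A applies 13.3 dB more gain reduction.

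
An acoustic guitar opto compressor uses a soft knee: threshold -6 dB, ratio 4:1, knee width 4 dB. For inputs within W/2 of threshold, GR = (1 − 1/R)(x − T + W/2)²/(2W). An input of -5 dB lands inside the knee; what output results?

x − T + W/2 = -5 − (-6) + 2 = 3.
GR = (1 − 1/4) × 3² / 8 = 0.75 × 9 / 8 = 0.84375 dB.
Output = -5 − 0.84375 = -5.84375 dB.

-5.84375 dB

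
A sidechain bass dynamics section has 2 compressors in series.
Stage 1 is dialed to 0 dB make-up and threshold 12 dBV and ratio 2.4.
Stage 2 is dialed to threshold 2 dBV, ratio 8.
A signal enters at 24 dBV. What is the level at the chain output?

Stage 1: 12 dB above 12 dBV, reduced 2.4:1 to 5 dB above → 17 dBV.
Stage 2: 17 dBV is 15 dB over 2 dBV; at 8:1 that becomes 1.875 dB over, giving 3.875 dBV.

3.875 dBV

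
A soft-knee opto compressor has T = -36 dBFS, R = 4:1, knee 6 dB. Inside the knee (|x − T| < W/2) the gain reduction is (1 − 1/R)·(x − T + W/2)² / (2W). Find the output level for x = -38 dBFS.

x − T + W/2 = -38 − (-36) + 3 = 1.
GR = (1 − 1/4) × 1² / 12 = 0.75 × 1 / 12 = 0.0625 dB.
Output = -38 − 0.0625 = -38.0625 dBFS.

-38.0625 dBFS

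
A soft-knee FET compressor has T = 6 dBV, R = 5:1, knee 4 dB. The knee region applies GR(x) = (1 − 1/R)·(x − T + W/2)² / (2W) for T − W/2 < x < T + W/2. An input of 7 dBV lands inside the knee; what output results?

6.1 dBV

x − T + W/2 = 7 − 6 + 2 = 3.
GR = (1 − 1/5) × 3² / 8 = 0.8 × 9 / 8 = 0.9 dB.
Output = 7 − 0.9 = 6.1 dBV.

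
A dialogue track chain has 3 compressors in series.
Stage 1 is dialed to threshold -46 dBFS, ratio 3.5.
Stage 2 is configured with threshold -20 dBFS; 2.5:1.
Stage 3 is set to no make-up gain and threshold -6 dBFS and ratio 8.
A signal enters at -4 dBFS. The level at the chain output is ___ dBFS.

-34 dBFS

Stage 1: 42 dB above -46 dBFS, reduced 3.5:1 to 12 dB above → -34 dBFS.
Stage 2: -34 dBFS is at or below the -20 dBFS threshold — no compression; output -34 dBFS.
Stage 3: below threshold (-34 ≤ -6); passes unchanged; output -34 dBFS.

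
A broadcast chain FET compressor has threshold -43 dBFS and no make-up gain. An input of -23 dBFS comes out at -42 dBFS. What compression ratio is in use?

Input overshoot = -23 − (-43) = 20 dB; output overshoot = -42 − (-43) = 1 dB.
Ratio = 20 / 1 = 20.

20:1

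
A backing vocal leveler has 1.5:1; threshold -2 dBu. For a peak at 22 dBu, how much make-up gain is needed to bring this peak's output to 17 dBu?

3 dB

The peak compresses to -2 + 24/1.5 = 14 dBu.
To reach 17 dBu requires 17 − 14 = 3 dB of make-up.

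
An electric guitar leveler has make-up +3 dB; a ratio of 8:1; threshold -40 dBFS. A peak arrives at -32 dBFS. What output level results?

-36 dBFS

Overshoot: -32 − (-40) = 8 dB.
At 8:1 the overshoot is divided by 8, leaving 1 dB above threshold.
So the level is -40 + 1 = -39 dBFS; make-up adds 3 dB, giving -36 dBFS.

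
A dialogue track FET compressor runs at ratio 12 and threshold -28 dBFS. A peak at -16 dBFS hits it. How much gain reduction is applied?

Overshoot = -16 − (-28) = 12 dB.
A 12:1 ratio leaves 1 dB of that excess.
So the signal is attenuated by 12 − 1 = 11 dB.

11 dB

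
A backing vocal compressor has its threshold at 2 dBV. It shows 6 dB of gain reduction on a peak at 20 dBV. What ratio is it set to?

1.5:1

Input overshoot = 20 − 2 = 18 dB.
Output overshoot = 18 − 6 = 12 dB.
Ratio = input overshoot / output overshoot = 18 / 12 = 1.5.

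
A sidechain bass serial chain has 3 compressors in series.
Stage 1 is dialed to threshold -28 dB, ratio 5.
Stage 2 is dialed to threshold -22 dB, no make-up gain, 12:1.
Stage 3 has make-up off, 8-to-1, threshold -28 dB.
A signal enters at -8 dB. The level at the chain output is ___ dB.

-27.5 dB

Stage 1: -8 dB is 20 dB over -28 dB; at 5:1 that becomes 4 dB over, giving -24 dB.
Stage 2: -24 dB ≤ -22 dB, so stage 2 doesn't engage; output -24 dB.
Stage 3: -24 dB is 4 dB over -28 dB; at 8:1 that becomes 0.5 dB over, giving -27.5 dB.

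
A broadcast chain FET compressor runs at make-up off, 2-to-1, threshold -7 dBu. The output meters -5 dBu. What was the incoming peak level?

The compressed level sits -5 − (-7) = 2 dB over threshold.
Undo the ratio: input overshoot = 2 × 2 = 4 dB, giving input = -3 dBu.

-3 dBu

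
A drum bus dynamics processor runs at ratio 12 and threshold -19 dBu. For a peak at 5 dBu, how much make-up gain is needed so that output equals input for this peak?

Without make-up, output = threshold + overshoot/12 = -19 + 2 = -17 dBu.
Gap to target: 22 dB.

22 dB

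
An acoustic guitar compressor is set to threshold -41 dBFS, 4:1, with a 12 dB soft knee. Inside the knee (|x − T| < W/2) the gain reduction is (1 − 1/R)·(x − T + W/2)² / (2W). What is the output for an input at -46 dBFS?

x − T + W/2 = -46 − (-41) + 6 = 1.
GR = (1 − 1/4) × 1² / 24 = 0.75 × 1 / 24 = 0.03125 dB.
Output = -46 − 0.03125 = -46.03125 dBFS.

-46.03125 dBFS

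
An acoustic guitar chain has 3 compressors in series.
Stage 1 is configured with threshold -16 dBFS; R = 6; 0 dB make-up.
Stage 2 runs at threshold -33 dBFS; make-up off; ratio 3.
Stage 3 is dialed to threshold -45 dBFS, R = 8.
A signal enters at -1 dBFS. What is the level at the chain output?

Stage 1: overshoot 15 dB → 15/6 = 2.5 dB → -13.5 dBFS.
Stage 2: -13.5 dBFS is 19.5 dB over -33 dBFS; at 3:1 that becomes 6.5 dB over, giving -26.5 dBFS.
Stage 3: overshoot 18.5 dB → 18.5/8 = 2.3125 dB → -42.6875 dBFS.

-42.6875 dBFS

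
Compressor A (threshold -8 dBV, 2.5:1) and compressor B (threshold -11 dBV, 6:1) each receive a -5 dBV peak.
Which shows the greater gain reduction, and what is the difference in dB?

A: 3 dB over, compressed to 1.2 dB over, so 1.8 dB of GR.
B: 6 dB over, compressed to 1 dB over, so 5 dB of GR.
B reduces 3.2 dB more.

B, by 3.2 dB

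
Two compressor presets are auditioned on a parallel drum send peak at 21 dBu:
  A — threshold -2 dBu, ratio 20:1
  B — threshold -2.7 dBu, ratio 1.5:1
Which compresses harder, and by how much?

A, by 13.95 dB

A: 23 dB over, compressed to 1.15 dB over, so 21.85 dB of GR.
B: 23.7 dB over, compressed to 15.8 dB over, so 7.9 dB of GR.
Difference: 13.95 dB in favour of A.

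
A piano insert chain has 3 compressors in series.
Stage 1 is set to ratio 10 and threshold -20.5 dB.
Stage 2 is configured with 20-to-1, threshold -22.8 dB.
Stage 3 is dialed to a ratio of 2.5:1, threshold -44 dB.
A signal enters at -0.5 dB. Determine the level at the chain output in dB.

-35.434 dB

Stage 1: overshoot 20 dB → 20/10 = 2 dB → -18.5 dB.
Stage 2: -18.5 dB is 4.3 dB over -22.8 dB; at 20:1 that becomes 0.215 dB over, giving -22.585 dB.
Stage 3: -22.585 dB is 21.415 dB over -44 dB; at 2.5:1 that becomes 8.566 dB over, giving -35.434 dB.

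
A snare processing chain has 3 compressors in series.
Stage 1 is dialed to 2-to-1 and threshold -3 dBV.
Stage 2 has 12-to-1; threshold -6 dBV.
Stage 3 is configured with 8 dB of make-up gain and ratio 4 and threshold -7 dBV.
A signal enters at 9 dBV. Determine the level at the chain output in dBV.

1.4375 dBV

Stage 1: 12 dB above -3 dBV, reduced 2:1 to 6 dB above → 3 dBV.
Stage 2: 9 dB above -6 dBV, reduced 12:1 to 0.75 dB above → -5.25 dBV.
Stage 3: -5.25 dBV is 1.75 dB over -7 dBV; at 4:1 that becomes 0.4375 dB over, giving -6.5625 dBV; +8 dB make-up → 1.4375 dBV.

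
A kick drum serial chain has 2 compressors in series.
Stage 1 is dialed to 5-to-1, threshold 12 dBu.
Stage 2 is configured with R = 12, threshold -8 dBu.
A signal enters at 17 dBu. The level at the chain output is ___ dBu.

-6.25 dBu

Stage 1: overshoot 5 dB → 5/5 = 1 dB → 13 dBu.
Stage 2: 21 dB above -8 dBu, reduced 12:1 to 1.75 dB above → -6.25 dBu.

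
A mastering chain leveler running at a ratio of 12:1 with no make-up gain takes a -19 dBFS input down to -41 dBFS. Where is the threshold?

-43 dBFS

Gain reduction = -19 − (-41) = 22 dB; output overshoot = GR / (R − 1) = 22 / 11 = 2 dB.
Threshold = output − output overshoot = -41 − 2 = -43 dBFS.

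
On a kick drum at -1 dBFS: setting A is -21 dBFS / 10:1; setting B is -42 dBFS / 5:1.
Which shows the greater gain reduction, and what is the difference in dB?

A: GR = 20 − 20/10 = 18 dB.
B: GR = 41 − 41/5 = 32.8 dB.
Difference: 14.8 dB in favour of B.

B, by 14.8 dB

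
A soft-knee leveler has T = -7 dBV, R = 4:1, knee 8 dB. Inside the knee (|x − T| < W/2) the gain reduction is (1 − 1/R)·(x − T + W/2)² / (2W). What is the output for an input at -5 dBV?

x − T + W/2 = -5 − (-7) + 4 = 6.
GR = (1 − 1/4) × 6² / 16 = 0.75 × 36 / 16 = 1.6875 dB.
Output = -5 − 1.6875 = -6.6875 dBV.

-6.6875 dBV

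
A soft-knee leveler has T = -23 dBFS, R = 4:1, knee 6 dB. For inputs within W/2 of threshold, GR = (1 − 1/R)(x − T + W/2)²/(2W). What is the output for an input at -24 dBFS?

x − T + W/2 = -24 − (-23) + 3 = 2.
GR = (1 − 1/4) × 2² / 12 = 0.75 × 4 / 12 = 0.25 dB.
Output = -24 − 0.25 = -24.25 dBFS.

-24.25 dBFS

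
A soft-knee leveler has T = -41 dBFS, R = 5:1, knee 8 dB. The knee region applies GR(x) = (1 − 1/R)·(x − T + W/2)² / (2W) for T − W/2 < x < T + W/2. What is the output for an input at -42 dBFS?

-42.45 dBFS

x − T + W/2 = -42 − (-41) + 4 = 3.
GR = (1 − 1/5) × 3² / 16 = 0.8 × 9 / 16 = 0.45 dB.
Output = -42 − 0.45 = -42.45 dBFS.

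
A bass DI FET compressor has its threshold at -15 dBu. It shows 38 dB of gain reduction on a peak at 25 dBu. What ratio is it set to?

Input overshoot = 25 − (-15) = 40 dB.
Output overshoot = 40 − 38 = 2 dB.
Ratio = input overshoot / output overshoot = 40 / 2 = 20.

20:1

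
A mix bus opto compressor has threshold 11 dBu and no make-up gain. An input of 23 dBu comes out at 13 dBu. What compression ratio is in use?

6:1

Input overshoot = 23 − 11 = 12 dB; output overshoot = 13 − 11 = 2 dB.
Ratio = 12 / 2 = 6.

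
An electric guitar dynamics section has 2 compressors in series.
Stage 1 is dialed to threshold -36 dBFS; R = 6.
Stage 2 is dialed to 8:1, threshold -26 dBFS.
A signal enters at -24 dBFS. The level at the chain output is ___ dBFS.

-34 dBFS

Stage 1: overshoot 12 dB → 12/6 = 2 dB → -34 dBFS.
Stage 2: below threshold (-34 ≤ -26); passes unchanged; output -34 dBFS.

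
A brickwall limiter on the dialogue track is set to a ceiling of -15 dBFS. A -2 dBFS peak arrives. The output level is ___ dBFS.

The limiter clamps the peak to its -15 dBFS ceiling.

-15 dBFS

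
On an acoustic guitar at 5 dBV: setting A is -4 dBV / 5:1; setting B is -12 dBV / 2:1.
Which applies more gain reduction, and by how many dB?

B, by 1.3 dB

A: 9 dB over, compressed to 1.8 dB over, so 7.2 dB of GR.
B: 17 dB over, compressed to 8.5 dB over, so 8.5 dB of GR.
B reduces 1.3 dB more.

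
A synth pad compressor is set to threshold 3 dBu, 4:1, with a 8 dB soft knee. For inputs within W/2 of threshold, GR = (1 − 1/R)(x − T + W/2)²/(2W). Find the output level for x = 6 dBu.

x − T + W/2 = 6 − 3 + 4 = 7.
GR = (1 − 1/4) × 7² / 16 = 0.75 × 49 / 16 = 2.296875 dB.
Output = 6 − 2.296875 = 3.703125 dBu.

3.703125 dBu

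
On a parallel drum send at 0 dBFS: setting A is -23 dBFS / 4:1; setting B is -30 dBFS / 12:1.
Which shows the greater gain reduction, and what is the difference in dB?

A: overshoot 23 dB → output overshoot 5.75 dB → GR 17.25 dB.
B: overshoot 30 dB → output overshoot 2.5 dB → GR 27.5 dB.
Difference: 10.25 dB in favour of B.

B, by 10.25 dB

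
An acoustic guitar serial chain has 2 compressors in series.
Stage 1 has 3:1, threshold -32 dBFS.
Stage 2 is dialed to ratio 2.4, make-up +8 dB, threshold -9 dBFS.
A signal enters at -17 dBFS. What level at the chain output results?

Stage 1: 15 dB above -32 dBFS, reduced 3:1 to 5 dB above → -27 dBFS.
Stage 2: -27 dBFS is at or below the -9 dBFS threshold — no compression; make-up brings it to -19 dBFS.

-19 dBFS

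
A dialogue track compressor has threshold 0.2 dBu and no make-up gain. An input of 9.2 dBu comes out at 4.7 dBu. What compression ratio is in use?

2:1

Input overshoot = 9.2 − 0.2 = 9 dB; output overshoot = 4.7 − 0.2 = 4.5 dB.
Ratio = 9 / 4.5 = 2.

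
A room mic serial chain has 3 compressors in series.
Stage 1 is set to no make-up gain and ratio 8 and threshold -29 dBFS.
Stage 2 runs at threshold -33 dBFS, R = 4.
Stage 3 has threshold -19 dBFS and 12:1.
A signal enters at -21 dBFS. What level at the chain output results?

-31.75 dBFS

Stage 1: -21 dBFS is 8 dB over -29 dBFS; at 8:1 that becomes 1 dB over, giving -28 dBFS.
Stage 2: -28 dBFS is 5 dB over -33 dBFS; at 4:1 that becomes 1.25 dB over, giving -31.75 dBFS.
Stage 3: -31.75 dBFS is at or below the -19 dBFS threshold — no compression; output -31.75 dBFS.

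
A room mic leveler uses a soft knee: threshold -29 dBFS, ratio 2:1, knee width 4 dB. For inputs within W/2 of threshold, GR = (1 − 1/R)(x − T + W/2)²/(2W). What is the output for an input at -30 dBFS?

-30.0625 dBFS

x − T + W/2 = -30 − (-29) + 2 = 1.
GR = (1 − 1/2) × 1² / 8 = 0.5 × 1 / 8 = 0.0625 dB.
Output = -30 − 0.0625 = -30.0625 dBFS.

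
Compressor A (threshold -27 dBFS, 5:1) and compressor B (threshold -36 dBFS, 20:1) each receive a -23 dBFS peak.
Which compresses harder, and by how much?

B, by 9.15 dB

A: overshoot 4 dB → output overshoot 0.8 dB → GR 3.2 dB.
B: overshoot 13 dB → output overshoot 0.65 dB → GR 12.35 dB.
Difference: 9.15 dB in favour of B.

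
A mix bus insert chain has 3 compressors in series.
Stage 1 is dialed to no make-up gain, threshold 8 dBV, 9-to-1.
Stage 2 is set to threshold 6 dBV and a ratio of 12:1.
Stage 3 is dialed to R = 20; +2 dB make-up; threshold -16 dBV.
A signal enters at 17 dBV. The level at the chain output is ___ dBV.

Stage 1: 17 dBV is 9 dB over 8 dBV; at 9:1 that becomes 1 dB over, giving 9 dBV.
Stage 2: 9 dBV is 3 dB over 6 dBV; at 12:1 that becomes 0.25 dB over, giving 6.25 dBV.
Stage 3: 6.25 dBV is 22.25 dB over -16 dBV; at 20:1 that becomes 1.1125 dB over, giving -14.8875 dBV; +2 dB make-up → -12.8875 dBV.

-12.8875 dBV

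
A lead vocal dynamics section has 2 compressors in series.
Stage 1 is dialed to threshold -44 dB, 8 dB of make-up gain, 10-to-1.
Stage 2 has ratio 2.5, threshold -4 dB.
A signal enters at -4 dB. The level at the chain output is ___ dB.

Stage 1: overshoot 40 dB → 40/10 = 4 dB → -40 dB; +8 dB make-up → -32 dB.
Stage 2: below threshold (-32 ≤ -4); passes unchanged; output -32 dB.

-32 dB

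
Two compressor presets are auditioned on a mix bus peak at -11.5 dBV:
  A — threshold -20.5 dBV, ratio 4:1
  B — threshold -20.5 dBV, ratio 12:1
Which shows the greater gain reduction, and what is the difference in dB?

B, by 1.5 dB

A: 9 dB over, compressed to 2.25 dB over, so 6.75 dB of GR.
B: 9 dB over, compressed to 0.75 dB over, so 8.25 dB of GR.
Difference: 1.5 dB in favour of B.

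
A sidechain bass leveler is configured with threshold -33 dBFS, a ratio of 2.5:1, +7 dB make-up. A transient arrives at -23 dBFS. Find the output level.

-22 dBFS

-23 dBFS sits 10 dB over threshold.
2.5:1 compression reduces that to 10/2.5 = 4 dB over.
That puts the output at -29 dBFS; make-up adds 7 dB, giving -22 dBFS.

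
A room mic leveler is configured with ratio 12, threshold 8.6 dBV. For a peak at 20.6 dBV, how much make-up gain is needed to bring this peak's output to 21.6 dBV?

Without make-up, output = threshold + overshoot/12 = 8.6 + 1 = 9.6 dBV.
Gap to target: 12 dB.

12 dB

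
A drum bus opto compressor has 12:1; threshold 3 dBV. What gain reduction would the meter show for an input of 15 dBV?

11 dB

The signal is 12 dB above threshold.
A 12:1 ratio leaves 1 dB of that excess.
GR = overshoot in − overshoot out = 12 − 1 = 11 dB.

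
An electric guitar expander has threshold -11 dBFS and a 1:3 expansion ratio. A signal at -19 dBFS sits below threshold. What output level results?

-35 dBFS

Undershoot = (-11) − (-19) = 8 dB.
At 1:3, that expands to 24 dB under threshold.
Output = -11 − 24 = -35 dBFS.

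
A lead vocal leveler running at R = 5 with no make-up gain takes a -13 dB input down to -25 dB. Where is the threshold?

Let T be the threshold. Output overshoot = (input overshoot)/R, so -25 − T = (-13 − T)/5.
5·(-25 − T) = -13 − T → 4·T = -125 − (-13) = -112.
T = -112/4 = -28 dB.

-28 dB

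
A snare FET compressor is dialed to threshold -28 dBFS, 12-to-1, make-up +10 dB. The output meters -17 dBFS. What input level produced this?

-16 dBFS

Before make-up, the level was -17 − 10 = -27 dBFS.
The compressed level sits -27 − (-28) = 1 dB over threshold.
Input overshoot = R × output overshoot = 12 dB → input = -28 + 12 = -16 dBFS.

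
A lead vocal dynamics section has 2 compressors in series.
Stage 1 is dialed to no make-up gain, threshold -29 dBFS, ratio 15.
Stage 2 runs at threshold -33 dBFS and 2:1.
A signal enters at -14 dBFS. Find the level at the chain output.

-30.5 dBFS

Stage 1: overshoot 15 dB → 15/15 = 1 dB → -28 dBFS.
Stage 2: -28 dBFS is 5 dB over -33 dBFS; at 2:1 that becomes 2.5 dB over, giving -30.5 dBFS.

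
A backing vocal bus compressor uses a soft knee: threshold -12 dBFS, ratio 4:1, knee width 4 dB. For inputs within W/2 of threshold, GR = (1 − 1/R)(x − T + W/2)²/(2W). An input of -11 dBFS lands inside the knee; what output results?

-11.84375 dBFS

x − T + W/2 = -11 − (-12) + 2 = 3.
GR = (1 − 1/4) × 3² / 8 = 0.75 × 9 / 8 = 0.84375 dB.
Output = -11 − 0.84375 = -11.84375 dBFS.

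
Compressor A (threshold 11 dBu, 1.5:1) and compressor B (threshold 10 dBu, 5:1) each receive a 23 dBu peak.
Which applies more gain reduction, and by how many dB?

B, by 6.4 dB

A: overshoot 12 dB → output overshoot 8 dB → GR 4 dB.
B: overshoot 13 dB → output overshoot 2.6 dB → GR 10.4 dB.
Difference: 6.4 dB in favour of B.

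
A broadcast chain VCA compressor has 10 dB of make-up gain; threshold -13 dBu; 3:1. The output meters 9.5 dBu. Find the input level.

24.5 dBu

Remove make-up: 9.5 − 10 = -0.5 dBu.
Post-compression overshoot = -0.5 − (-13) = 12.5 dB.
Before 3:1 compression the overshoot was 12.5 × 3 = 37.5 dB, so input = -13 + 37.5 = 24.5 dBu.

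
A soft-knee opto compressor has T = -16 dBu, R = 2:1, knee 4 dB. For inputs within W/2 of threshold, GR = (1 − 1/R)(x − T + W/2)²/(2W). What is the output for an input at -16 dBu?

x − T + W/2 = -16 − (-16) + 2 = 2.
GR = (1 − 1/2) × 2² / 8 = 0.5 × 4 / 8 = 0.25 dB.
Output = -16 − 0.25 = -16.25 dBu.

-16.25 dBu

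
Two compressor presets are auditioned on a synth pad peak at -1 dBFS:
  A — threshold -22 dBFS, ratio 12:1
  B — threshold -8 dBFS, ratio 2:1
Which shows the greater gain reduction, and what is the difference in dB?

A: 21 dB over, compressed to 1.75 dB over, so 19.25 dB of GR.
B: 7 dB over, compressed to 3.5 dB over, so 3.5 dB of GR.
Difference: 15.75 dB in favour of A.

A, by 15.75 dB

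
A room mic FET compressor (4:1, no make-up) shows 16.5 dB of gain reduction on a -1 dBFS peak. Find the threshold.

-23 dBFS

Gain reduction = -1 − (-17.5) = 16.5 dB; output overshoot = GR / (R − 1) = 16.5 / 3 = 5.5 dB.
Threshold = output − output overshoot = -17.5 − 5.5 = -23 dBFS.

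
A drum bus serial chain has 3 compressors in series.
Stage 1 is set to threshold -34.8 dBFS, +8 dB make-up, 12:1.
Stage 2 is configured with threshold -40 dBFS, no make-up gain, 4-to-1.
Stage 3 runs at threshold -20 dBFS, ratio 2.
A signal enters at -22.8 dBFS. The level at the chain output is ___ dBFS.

Stage 1: overshoot 12 dB → 12/12 = 1 dB → -33.8 dBFS; +8 dB make-up → -25.8 dBFS.
Stage 2: 14.2 dB above -40 dBFS, reduced 4:1 to 3.55 dB above → -36.45 dBFS.
Stage 3: below threshold (-36.45 ≤ -20); passes unchanged; output -36.45 dBFS.

-36.45 dBFS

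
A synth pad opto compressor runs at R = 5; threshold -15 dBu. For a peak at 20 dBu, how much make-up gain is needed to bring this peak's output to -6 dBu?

2 dB

Without make-up, output = threshold + overshoot/5 = -15 + 7 = -8 dBu.
Gap to target: 2 dB.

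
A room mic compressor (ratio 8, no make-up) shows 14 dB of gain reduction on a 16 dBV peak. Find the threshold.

Input is 16 dB above T (since output overshoot × R = input overshoot: (2 − T)·8 = 16 − T gives T = 0 dBV).
Check: 0 + (16 − 0)/8 = 0 + 2 = 2 dBV. ✓

0 dBV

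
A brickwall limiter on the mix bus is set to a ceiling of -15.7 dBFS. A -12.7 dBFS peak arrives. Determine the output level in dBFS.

-15.7 dBFS

A brickwall limiter is an ∞:1 compressor: any input above the ceiling is clamped to -15.7 dBFS.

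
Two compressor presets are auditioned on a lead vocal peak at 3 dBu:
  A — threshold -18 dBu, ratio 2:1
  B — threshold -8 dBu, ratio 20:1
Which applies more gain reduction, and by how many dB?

A, by 0.05 dB

A: overshoot 21 dB → output overshoot 10.5 dB → GR 10.5 dB.
B: overshoot 11 dB → output overshoot 0.55 dB → GR 10.45 dB.
A applies 0.05 dB more gain reduction.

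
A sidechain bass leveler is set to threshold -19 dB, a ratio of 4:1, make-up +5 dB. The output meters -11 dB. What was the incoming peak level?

Remove make-up: -11 − 5 = -16 dB.
That's 3 dB above the -19 dB threshold.
Before 4:1 compression the overshoot was 3 × 4 = 12 dB, so input = -19 + 12 = -7 dB.

-7 dB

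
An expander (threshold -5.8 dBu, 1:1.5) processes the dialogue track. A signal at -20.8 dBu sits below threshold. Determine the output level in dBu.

The input is 15 dB below the -5.8 dBu threshold.
A 1:1.5 expander multiplies undershoot by 1.5: 15 × 1.5 = 22.5 dB below threshold.
Output = -5.8 − 22.5 = -28.3 dBu.

-28.3 dBu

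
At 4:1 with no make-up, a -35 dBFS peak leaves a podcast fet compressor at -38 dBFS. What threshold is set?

Let T be the threshold. Output overshoot = (input overshoot)/R, so -38 − T = (-35 − T)/4.
4·(-38 − T) = -35 − T → 3·T = -152 − (-35) = -117.
T = -117/3 = -39 dBFS.

-39 dBFS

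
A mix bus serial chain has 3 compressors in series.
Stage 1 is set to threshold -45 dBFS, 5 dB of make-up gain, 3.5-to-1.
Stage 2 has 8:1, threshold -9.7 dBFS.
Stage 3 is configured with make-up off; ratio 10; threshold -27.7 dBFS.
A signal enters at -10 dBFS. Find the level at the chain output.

Stage 1: 35 dB above -45 dBFS, reduced 3.5:1 to 10 dB above → -35 dBFS; +5 dB make-up → -30 dBFS.
Stage 2: below threshold (-30 ≤ -9.7); passes unchanged; output -30 dBFS.
Stage 3: -30 dBFS is at or below the -27.7 dBFS threshold — no compression; output -30 dBFS.

-30 dBFS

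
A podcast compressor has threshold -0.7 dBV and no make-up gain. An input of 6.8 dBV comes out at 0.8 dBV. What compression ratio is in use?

5:1

Input overshoot = 6.8 − (-0.7) = 7.5 dB; output overshoot = 0.8 − (-0.7) = 1.5 dB.
Ratio = 7.5 / 1.5 = 5.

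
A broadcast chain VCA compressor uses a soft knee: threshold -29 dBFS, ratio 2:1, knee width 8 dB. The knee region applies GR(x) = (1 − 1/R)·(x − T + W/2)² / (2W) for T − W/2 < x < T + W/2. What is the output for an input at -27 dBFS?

-28.125 dBFS

x − T + W/2 = -27 − (-29) + 4 = 6.
GR = (1 − 1/2) × 6² / 16 = 0.5 × 36 / 16 = 1.125 dB.
Output = -27 − 1.125 = -28.125 dBFS.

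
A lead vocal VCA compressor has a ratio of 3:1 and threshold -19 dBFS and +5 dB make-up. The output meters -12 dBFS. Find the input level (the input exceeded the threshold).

-13 dBFS

Stripping the +5 dB make-up gives -17 dBFS at the gain stage.
Post-compression overshoot = -17 − (-19) = 2 dB.
Input overshoot = R × output overshoot = 6 dB → input = -19 + 6 = -13 dBFS.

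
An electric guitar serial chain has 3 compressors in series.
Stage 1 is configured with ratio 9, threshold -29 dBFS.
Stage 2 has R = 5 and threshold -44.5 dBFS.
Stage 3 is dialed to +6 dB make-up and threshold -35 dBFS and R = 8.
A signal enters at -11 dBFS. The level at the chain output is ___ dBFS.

Stage 1: -11 dBFS is 18 dB over -29 dBFS; at 9:1 that becomes 2 dB over, giving -27 dBFS.
Stage 2: 17.5 dB above -44.5 dBFS, reduced 5:1 to 3.5 dB above → -41 dBFS.
Stage 3: -41 dBFS ≤ -35 dBFS, so stage 3 doesn't engage; make-up brings it to -35 dBFS.

-35 dBFS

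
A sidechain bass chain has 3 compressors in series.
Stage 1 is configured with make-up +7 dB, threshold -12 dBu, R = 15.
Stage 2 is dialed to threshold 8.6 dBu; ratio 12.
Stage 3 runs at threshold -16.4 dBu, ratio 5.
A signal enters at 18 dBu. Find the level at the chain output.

Stage 1: 18 dBu is 30 dB over -12 dBu; at 15:1 that becomes 2 dB over, giving -10 dBu; +7 dB make-up → -3 dBu.
Stage 2: -3 dBu is at or below the 8.6 dBu threshold — no compression; output -3 dBu.
Stage 3: -3 dBu is 13.4 dB over -16.4 dBu; at 5:1 that becomes 2.68 dB over, giving -13.72 dBu.

-13.72 dBu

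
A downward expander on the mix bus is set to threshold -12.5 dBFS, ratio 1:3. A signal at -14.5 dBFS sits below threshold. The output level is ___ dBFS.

-18.5 dBFS

The input is 2 dB below the -12.5 dBFS threshold.
A 1:3 expander multiplies undershoot by 3: 2 × 3 = 6 dB below threshold.
Output = -12.5 − 6 = -18.5 dBFS.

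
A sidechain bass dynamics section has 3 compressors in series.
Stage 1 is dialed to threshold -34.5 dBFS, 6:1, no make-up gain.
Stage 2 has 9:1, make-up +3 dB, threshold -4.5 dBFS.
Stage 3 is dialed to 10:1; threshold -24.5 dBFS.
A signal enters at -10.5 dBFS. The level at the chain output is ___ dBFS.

Stage 1: overshoot 24 dB → 24/6 = 4 dB → -30.5 dBFS.
Stage 2: -30.5 dBFS ≤ -4.5 dBFS, so stage 2 doesn't engage; make-up brings it to -27.5 dBFS.
Stage 3: -27.5 dBFS ≤ -24.5 dBFS, so stage 3 doesn't engage; output -27.5 dBFS.

-27.5 dBFS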